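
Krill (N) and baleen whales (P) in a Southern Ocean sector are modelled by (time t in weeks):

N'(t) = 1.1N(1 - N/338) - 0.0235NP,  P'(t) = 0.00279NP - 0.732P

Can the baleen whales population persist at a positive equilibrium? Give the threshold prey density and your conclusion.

The predator equation gives dP/dt > 0 only when N > 0.732/0.00279 = 262.
Without the predator, N → K = 338. Since 338 > 262, the predator can invade and persist.

Threshold N = 262; K > 262, so yes, the predator persists.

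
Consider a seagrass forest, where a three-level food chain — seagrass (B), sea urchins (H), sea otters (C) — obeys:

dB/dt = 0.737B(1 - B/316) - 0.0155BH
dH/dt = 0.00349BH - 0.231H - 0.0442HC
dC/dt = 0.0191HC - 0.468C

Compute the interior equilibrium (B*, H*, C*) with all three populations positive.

B* ≈ 153, H* ≈ 24.5, C* ≈ 6.87

From dC/dt = 0: 0.0191H* = 0.468, so H* = 24.5.
From dB/dt = 0: 0.737(1 - B*/316) = 0.0155·24.5, giving B* = 316·(1 - 0.515) = 153.
From dH/dt = 0: 0.00349·153 - 0.231 = 0.0442C*, so C* = 0.304/0.0442 = 6.87.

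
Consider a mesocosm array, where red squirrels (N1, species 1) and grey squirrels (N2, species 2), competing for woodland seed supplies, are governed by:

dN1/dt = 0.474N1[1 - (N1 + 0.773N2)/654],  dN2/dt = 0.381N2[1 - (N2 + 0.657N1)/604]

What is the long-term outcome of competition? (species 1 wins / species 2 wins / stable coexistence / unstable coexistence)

stable coexistence

Compare the nullcline intercepts: K1/α12 = 654/0.773 = 846 > K2 = 604; K2/α21 = 604/0.657 = 919 > K1 = 654.
Since both inequalities hold, each species can invade when rare, so the interior equilibrium is stable.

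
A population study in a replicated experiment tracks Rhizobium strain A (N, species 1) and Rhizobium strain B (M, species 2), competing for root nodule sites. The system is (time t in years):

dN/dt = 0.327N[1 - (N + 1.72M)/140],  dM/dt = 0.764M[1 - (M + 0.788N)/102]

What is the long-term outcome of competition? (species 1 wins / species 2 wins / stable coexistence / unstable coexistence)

unstable coexistence (outcome depends on initial conditions)

Compare the nullcline intercepts: K1/α12 = 140/1.72 = 81.4 < K2 = 102; K2/α21 = 102/0.788 = 129 < K1 = 140.
Since both are reversed, neither can invade when rare; the interior point is a saddle.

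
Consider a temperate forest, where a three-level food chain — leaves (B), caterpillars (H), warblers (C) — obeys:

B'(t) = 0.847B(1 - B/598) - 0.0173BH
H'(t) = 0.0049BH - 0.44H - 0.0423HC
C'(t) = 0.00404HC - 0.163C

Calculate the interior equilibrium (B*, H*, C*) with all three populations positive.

B* ≈ 105, H* ≈ 40.3, C* ≈ 1.78

From dC/dt = 0: 0.00404H* = 0.163, so H* = 40.3.
From dB/dt = 0: 0.847(1 - B*/598) = 0.0173·40.3, giving B* = 598·(1 - 0.824) = 105.
From dH/dt = 0: 0.0049·105 - 0.44 = 0.0423C*, so C* = 0.0755/0.0423 = 1.78.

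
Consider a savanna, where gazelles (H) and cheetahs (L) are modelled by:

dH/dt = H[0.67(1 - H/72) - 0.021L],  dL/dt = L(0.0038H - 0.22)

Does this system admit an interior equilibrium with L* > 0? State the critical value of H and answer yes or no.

Threshold H = 57.9; K > 57.9, so yes, the predator persists.

The predator equation gives dL/dt > 0 only when H > 0.22/0.0038 = 57.9.
Without the predator, H → K = 72. Since 72 > 57.9, the predator can invade and persist.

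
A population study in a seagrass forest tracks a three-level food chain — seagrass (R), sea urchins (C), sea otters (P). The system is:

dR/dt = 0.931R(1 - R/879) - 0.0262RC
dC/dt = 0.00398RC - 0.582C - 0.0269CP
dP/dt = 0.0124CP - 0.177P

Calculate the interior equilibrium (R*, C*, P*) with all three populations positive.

R* ≈ 526, C* ≈ 14.3, P* ≈ 56.2

From dP/dt = 0: 0.0124C* = 0.177, so C* = 14.3.
From dR/dt = 0: 0.931(1 - R*/879) = 0.0262·14.3, giving R* = 879·(1 - 0.402) = 526.
From dC/dt = 0: 0.00398·526 - 0.582 = 0.0269P*, so P* = 1.51/0.0269 = 56.2.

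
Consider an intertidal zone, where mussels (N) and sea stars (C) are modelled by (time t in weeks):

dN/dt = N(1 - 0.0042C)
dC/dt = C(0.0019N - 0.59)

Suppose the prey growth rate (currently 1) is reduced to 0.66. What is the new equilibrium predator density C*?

At the interior fixed point, setting dN/dt = 0 with N > 0 fixes C* = (prey growth rate)/(NC coefficient) — independent of the other coefficients.
With the change, C* = 0.66/0.0042 = 157; it falls from 238.

C* ≈ 157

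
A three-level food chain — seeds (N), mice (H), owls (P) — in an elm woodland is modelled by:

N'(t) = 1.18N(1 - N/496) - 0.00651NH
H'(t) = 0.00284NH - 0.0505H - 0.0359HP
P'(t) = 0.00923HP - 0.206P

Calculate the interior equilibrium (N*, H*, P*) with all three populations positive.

From dP/dt = 0: 0.00923H* = 0.206, so H* = 22.3.
From dN/dt = 0: 1.18(1 - N*/496) = 0.00651·22.3, giving N* = 496·(1 - 0.123) = 435.
From dH/dt = 0: 0.00284·435 - 0.0505 = 0.0359P*, so P* = 1.18/0.0359 = 33.

N* ≈ 435, H* ≈ 22.3, P* ≈ 33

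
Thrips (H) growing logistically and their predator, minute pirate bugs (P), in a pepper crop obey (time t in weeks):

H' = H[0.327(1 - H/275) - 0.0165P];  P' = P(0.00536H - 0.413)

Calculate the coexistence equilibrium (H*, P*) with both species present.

From dP/dt = 0 with P > 0: 0.00536H* = 0.413, so H* = 77.1.
Substitute into dH/dt = 0: 0.327(1 - 77.1/275) = 0.0165P*.
The bracket is 0.72, giving P* = 0.235/0.0165 = 14.3.

H* ≈ 77.1, P* ≈ 14.3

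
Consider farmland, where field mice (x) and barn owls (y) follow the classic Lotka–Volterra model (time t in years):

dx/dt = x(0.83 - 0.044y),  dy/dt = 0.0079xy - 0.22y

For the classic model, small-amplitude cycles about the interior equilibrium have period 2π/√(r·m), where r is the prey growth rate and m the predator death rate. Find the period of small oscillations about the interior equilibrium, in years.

Here r = 0.83 and m = 0.22, so r·m = 0.183.
ω = √0.183 = 0.427 per year, hence T = 2π/ω ≈ 14.7 years.

T ≈ 14.7 years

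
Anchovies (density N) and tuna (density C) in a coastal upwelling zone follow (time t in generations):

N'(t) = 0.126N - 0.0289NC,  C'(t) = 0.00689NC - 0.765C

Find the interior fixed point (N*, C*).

N* ≈ 111, C* ≈ 4.36

Set dC/dt = 0 with C > 0: 0.00689N - 0.765 = 0, so N* = 0.765/0.00689 = 111.
Set dN/dt = 0 with N > 0: 0.126 - 0.0289C = 0, so C* = 0.126/0.0289 = 4.36.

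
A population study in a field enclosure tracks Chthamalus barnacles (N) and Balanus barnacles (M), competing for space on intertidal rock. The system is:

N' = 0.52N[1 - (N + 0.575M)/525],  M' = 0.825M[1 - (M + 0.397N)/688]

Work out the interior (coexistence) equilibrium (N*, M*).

N* ≈ 168, M* ≈ 621

Setting both brackets to zero gives the nullclines N + 0.575M = 525 and 0.397N + M = 688.
Substituting M = 688 - 0.397N into the first: N(1 - 0.575·0.397) = 525 - 0.575·688.
So N* = 129/0.772 = 168, and then M* = 688 - 0.397·168 = 621.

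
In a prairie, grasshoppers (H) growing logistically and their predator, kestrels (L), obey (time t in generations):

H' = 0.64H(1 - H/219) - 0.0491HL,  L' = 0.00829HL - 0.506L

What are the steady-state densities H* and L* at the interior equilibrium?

From dL/dt = 0 with L > 0: 0.00829H* = 0.506, so H* = 61.
Substitute into dH/dt = 0: 0.64(1 - 61/219) = 0.0491L*.
The bracket is 0.721, giving L* = 0.462/0.0491 = 9.4.

H* ≈ 61, L* ≈ 9.4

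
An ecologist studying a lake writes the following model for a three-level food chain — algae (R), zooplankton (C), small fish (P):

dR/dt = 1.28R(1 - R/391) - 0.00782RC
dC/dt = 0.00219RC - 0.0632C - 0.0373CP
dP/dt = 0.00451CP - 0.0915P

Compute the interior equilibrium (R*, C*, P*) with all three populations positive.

R* ≈ 343, C* ≈ 20.3, P* ≈ 18.4

From dP/dt = 0: 0.00451C* = 0.0915, so C* = 20.3.
From dR/dt = 0: 1.28(1 - R*/391) = 0.00782·20.3, giving R* = 391·(1 - 0.124) = 343.
From dC/dt = 0: 0.00219·343 - 0.0632 = 0.0373P*, so P* = 0.687/0.0373 = 18.4.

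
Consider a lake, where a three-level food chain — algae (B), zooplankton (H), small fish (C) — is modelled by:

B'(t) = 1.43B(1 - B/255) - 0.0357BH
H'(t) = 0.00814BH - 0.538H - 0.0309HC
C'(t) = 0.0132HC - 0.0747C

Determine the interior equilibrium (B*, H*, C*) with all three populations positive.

From dC/dt = 0: 0.0132H* = 0.0747, so H* = 5.66.
From dB/dt = 0: 1.43(1 - B*/255) = 0.0357·5.66, giving B* = 255·(1 - 0.141) = 219.
From dH/dt = 0: 0.00814·219 - 0.538 = 0.0309C*, so C* = 1.24/0.0309 = 40.3.

B* ≈ 219, H* ≈ 5.66, C* ≈ 40.3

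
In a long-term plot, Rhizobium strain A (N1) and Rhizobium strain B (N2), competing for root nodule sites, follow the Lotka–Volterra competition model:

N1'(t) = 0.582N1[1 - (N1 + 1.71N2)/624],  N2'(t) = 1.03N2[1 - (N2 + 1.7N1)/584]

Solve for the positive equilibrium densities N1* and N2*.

Setting both brackets to zero gives the nullclines N1 + 1.71N2 = 624 and 1.7N1 + N2 = 584.
Substituting N2 = 584 - 1.7N1 into the first: N1(1 - 1.71·1.7) = 624 - 1.71·584.
So N1* = -375/-1.91 = 196, and then N2* = 584 - 1.7·196 = 250.

N1* ≈ 196, N2* ≈ 250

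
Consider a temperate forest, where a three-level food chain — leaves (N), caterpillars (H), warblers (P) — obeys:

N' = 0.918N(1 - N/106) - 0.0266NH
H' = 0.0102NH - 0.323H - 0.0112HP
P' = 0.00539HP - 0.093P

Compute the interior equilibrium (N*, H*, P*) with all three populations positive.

From dP/dt = 0: 0.00539H* = 0.093, so H* = 17.3.
From dN/dt = 0: 0.918(1 - N*/106) = 0.0266·17.3, giving N* = 106·(1 - 0.5) = 53.
From dH/dt = 0: 0.0102·53 - 0.323 = 0.0112P*, so P* = 0.218/0.0112 = 19.4.

N* ≈ 53, H* ≈ 17.3, P* ≈ 19.4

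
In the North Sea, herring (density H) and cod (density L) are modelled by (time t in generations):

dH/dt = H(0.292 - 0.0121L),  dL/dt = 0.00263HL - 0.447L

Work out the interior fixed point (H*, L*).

Set dL/dt = 0 with L > 0: 0.00263H - 0.447 = 0, so H* = 0.447/0.00263 = 170.
Set dH/dt = 0 with H > 0: 0.292 - 0.0121L = 0, so L* = 0.292/0.0121 = 24.1.

H* ≈ 170, L* ≈ 24.1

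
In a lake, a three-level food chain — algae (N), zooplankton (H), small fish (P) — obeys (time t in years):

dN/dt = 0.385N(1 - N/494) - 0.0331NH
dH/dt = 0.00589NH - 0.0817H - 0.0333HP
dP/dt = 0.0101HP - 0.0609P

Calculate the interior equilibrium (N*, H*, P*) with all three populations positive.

N* ≈ 238, H* ≈ 6.03, P* ≈ 39.6

From dP/dt = 0: 0.0101H* = 0.0609, so H* = 6.03.
From dN/dt = 0: 0.385(1 - N*/494) = 0.0331·6.03, giving N* = 494·(1 - 0.518) = 238.
From dH/dt = 0: 0.00589·238 - 0.0817 = 0.0333P*, so P* = 1.32/0.0333 = 39.6.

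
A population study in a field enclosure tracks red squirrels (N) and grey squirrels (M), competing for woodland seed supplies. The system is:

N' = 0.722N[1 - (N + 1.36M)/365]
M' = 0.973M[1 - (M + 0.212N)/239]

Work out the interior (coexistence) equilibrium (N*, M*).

Setting both brackets to zero gives the nullclines N + 1.36M = 365 and 0.212N + M = 239.
Substituting M = 239 - 0.212N into the first: N(1 - 1.36·0.212) = 365 - 1.36·239.
So N* = 40/0.712 = 56.1, and then M* = 239 - 0.212·56.1 = 227.

N* ≈ 56.1, M* ≈ 227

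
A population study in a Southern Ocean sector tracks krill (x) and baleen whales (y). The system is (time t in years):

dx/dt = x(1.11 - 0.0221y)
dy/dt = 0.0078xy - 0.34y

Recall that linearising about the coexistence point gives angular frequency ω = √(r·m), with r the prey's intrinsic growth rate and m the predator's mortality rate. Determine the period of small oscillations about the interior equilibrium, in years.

T ≈ 10.2 years

Here r = 1.11 and m = 0.34, so r·m = 0.377.
ω = √0.377 = 0.614 per year, hence T = 2π/ω ≈ 10.2 years.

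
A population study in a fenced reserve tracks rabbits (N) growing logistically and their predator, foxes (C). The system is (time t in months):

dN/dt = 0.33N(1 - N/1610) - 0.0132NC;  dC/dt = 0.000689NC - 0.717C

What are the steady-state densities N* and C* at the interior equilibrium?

N* ≈ 1040, C* ≈ 8.84

From dC/dt = 0 with C > 0: 0.000689N* = 0.717, so N* = 1040.
Substitute into dN/dt = 0: 0.33(1 - 1040/1610) = 0.0132C*.
The bracket is 0.354, giving C* = 0.117/0.0132 = 8.84.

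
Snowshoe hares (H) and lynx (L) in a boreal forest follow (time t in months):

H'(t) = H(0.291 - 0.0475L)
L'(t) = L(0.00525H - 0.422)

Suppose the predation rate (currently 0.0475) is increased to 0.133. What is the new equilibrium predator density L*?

At the interior fixed point, setting dH/dt = 0 with H > 0 fixes L* = (prey growth rate)/(HL coefficient) — independent of the other coefficients.
With the change, L* = 0.291/0.133 = 2.19; it falls from 6.13.

L* ≈ 2.19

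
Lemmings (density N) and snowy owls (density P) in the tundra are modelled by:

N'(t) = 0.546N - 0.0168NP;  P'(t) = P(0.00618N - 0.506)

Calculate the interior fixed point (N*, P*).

Set dP/dt = 0 with P > 0: 0.00618N - 0.506 = 0, so N* = 0.506/0.00618 = 81.9.
Set dN/dt = 0 with N > 0: 0.546 - 0.0168P = 0, so P* = 0.546/0.0168 = 32.5.

N* ≈ 81.9, P* ≈ 32.5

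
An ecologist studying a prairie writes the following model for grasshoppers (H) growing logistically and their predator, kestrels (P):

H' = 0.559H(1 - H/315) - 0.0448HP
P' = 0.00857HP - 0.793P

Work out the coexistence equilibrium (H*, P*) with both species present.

H* ≈ 92.5, P* ≈ 8.81

From dP/dt = 0 with P > 0: 0.00857H* = 0.793, so H* = 92.5.
Substitute into dH/dt = 0: 0.559(1 - 92.5/315) = 0.0448P*.
The bracket is 0.706, giving P* = 0.395/0.0448 = 8.81.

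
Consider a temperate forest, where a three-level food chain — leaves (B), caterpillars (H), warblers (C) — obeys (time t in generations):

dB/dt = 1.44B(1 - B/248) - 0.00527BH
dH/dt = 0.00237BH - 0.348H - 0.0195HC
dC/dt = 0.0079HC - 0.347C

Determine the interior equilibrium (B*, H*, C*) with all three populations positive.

From dC/dt = 0: 0.0079H* = 0.347, so H* = 43.9.
From dB/dt = 0: 1.44(1 - B*/248) = 0.00527·43.9, giving B* = 248·(1 - 0.161) = 208.
From dH/dt = 0: 0.00237·208 - 0.348 = 0.0195C*, so C* = 0.145/0.0195 = 7.45.

B* ≈ 208, H* ≈ 43.9, C* ≈ 7.45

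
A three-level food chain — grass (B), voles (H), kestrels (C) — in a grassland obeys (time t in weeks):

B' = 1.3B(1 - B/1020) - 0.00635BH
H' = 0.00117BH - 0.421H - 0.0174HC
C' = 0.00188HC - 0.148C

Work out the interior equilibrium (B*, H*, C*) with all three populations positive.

From dC/dt = 0: 0.00188H* = 0.148, so H* = 78.7.
From dB/dt = 0: 1.3(1 - B*/1020) = 0.00635·78.7, giving B* = 1020·(1 - 0.385) = 628.
From dH/dt = 0: 0.00117·628 - 0.421 = 0.0174C*, so C* = 0.313/0.0174 = 18.

B* ≈ 628, H* ≈ 78.7, C* ≈ 18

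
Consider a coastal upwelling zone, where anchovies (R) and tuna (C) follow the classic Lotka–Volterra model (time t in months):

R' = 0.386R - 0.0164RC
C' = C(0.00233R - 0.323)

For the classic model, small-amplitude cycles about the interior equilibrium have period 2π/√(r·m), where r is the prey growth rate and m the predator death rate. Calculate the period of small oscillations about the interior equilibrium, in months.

Here r = 0.386 and m = 0.323, so r·m = 0.125.
ω = √0.125 = 0.353 per month, hence T = 2π/ω ≈ 17.8 months.

T ≈ 17.8 months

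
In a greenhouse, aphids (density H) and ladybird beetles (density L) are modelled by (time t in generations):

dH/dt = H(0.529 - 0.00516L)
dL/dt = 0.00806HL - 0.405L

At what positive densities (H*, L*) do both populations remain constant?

Set dL/dt = 0 with L > 0: 0.00806H - 0.405 = 0, so H* = 0.405/0.00806 = 50.2.
Set dH/dt = 0 with H > 0: 0.529 - 0.00516L = 0, so L* = 0.529/0.00516 = 103.

H* ≈ 50.2, L* ≈ 103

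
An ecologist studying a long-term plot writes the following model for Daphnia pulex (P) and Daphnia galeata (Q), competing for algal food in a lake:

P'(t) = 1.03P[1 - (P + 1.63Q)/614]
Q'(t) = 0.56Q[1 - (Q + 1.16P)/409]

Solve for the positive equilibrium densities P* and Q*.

Setting both brackets to zero gives the nullclines P + 1.63Q = 614 and 1.16P + Q = 409.
Substituting Q = 409 - 1.16P into the first: P(1 - 1.63·1.16) = 614 - 1.63·409.
So P* = -52.7/-0.891 = 59.1, and then Q* = 409 - 1.16·59.1 = 340.

P* ≈ 59.1, Q* ≈ 340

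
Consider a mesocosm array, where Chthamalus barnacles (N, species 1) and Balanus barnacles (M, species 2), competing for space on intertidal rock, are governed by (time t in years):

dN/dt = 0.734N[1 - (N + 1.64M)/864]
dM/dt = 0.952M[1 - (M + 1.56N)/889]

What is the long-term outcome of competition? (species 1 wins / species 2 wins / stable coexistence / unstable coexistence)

Compare the nullcline intercepts: K1/α12 = 864/1.64 = 527 < K2 = 889; K2/α21 = 889/1.56 = 570 < K1 = 864.
Since both are reversed, neither can invade when rare; the interior point is a saddle.

unstable coexistence (outcome depends on initial conditions)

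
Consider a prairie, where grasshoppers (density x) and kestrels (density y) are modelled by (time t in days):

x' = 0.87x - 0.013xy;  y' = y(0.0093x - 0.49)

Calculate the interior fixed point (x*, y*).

x* ≈ 52.7, y* ≈ 66.9

Set dy/dt = 0 with y > 0: 0.0093x - 0.49 = 0, so x* = 0.49/0.0093 = 52.7.
Set dx/dt = 0 with x > 0: 0.87 - 0.013y = 0, so y* = 0.87/0.013 = 66.9.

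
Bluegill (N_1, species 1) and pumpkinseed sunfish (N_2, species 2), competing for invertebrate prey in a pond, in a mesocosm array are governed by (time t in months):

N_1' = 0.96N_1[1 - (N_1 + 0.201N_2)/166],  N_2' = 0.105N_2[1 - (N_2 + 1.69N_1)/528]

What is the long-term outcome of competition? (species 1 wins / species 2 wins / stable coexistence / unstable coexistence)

Compare the nullcline intercepts: K1/α12 = 166/0.201 = 826 > K2 = 528; K2/α21 = 528/1.69 = 312 > K1 = 166.
Since both inequalities hold, each species can invade when rare, so the interior equilibrium is stable.

stable coexistence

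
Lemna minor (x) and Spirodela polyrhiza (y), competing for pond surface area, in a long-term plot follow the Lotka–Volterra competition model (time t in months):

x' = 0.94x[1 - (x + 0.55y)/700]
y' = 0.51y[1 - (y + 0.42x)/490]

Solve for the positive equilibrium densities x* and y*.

Setting both brackets to zero gives the nullclines x + 0.55y = 700 and 0.42x + y = 490.
Substituting y = 490 - 0.42x into the first: x(1 - 0.55·0.42) = 700 - 0.55·490.
So x* = 430/0.769 = 560, and then y* = 490 - 0.42·560 = 255.

x* ≈ 560, y* ≈ 255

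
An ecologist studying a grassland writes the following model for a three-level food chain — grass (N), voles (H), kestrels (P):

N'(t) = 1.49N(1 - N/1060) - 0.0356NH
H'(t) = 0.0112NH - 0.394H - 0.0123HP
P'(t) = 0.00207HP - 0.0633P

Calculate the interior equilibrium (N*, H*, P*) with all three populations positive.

From dP/dt = 0: 0.00207H* = 0.0633, so H* = 30.6.
From dN/dt = 0: 1.49(1 - N*/1060) = 0.0356·30.6, giving N* = 1060·(1 - 0.731) = 286.
From dH/dt = 0: 0.0112·286 - 0.394 = 0.0123P*, so P* = 2.8/0.0123 = 228.

N* ≈ 286, H* ≈ 30.6, P* ≈ 228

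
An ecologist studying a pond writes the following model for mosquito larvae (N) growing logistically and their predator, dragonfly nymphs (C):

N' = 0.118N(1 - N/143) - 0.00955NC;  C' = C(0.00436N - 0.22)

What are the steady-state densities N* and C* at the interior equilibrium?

From dC/dt = 0 with C > 0: 0.00436N* = 0.22, so N* = 50.5.
Substitute into dN/dt = 0: 0.118(1 - 50.5/143) = 0.00955C*.
The bracket is 0.647, giving C* = 0.0764/0.00955 = 8.

N* ≈ 50.5, C* ≈ 8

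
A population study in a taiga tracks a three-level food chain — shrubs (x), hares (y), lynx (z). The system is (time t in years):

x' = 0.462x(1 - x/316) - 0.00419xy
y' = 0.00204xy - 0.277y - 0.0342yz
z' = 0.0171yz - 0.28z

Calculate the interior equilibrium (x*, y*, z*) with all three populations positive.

x* ≈ 269, y* ≈ 16.4, z* ≈ 7.95

From dz/dt = 0: 0.0171y* = 0.28, so y* = 16.4.
From dx/dt = 0: 0.462(1 - x*/316) = 0.00419·16.4, giving x* = 316·(1 - 0.149) = 269.
From dy/dt = 0: 0.00204·269 - 0.277 = 0.0342z*, so z* = 0.272/0.0342 = 7.95.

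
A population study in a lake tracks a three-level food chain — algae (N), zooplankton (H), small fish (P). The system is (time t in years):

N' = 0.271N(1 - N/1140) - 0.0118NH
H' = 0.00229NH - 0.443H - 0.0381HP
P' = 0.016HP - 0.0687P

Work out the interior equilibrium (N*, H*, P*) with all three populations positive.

N* ≈ 927, H* ≈ 4.29, P* ≈ 44.1

From dP/dt = 0: 0.016H* = 0.0687, so H* = 4.29.
From dN/dt = 0: 0.271(1 - N*/1140) = 0.0118·4.29, giving N* = 1140·(1 - 0.187) = 927.
From dH/dt = 0: 0.00229·927 - 0.443 = 0.0381P*, so P* = 1.68/0.0381 = 44.1.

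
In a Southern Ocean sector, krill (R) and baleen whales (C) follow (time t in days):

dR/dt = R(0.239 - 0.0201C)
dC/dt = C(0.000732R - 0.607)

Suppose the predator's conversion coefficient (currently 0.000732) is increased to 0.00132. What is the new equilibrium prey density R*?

R* ≈ 460

At the interior fixed point, setting dC/dt = 0 with C > 0 fixes R* = (predator death rate)/(RC coefficient) — independent of the other coefficients.
With the change, R* = 0.607/0.00132 = 460; it falls from 829.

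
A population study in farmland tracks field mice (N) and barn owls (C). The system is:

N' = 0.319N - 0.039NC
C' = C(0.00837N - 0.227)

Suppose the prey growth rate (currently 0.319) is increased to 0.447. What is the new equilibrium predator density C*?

At the interior fixed point, setting dN/dt = 0 with N > 0 fixes C* = (prey growth rate)/(NC coefficient) — independent of the other coefficients.
With the change, C* = 0.447/0.039 = 11.5; it rises from 8.18.

C* ≈ 11.5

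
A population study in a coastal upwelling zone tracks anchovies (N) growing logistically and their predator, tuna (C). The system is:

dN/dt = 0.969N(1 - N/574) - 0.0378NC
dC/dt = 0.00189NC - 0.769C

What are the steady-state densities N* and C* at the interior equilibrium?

From dC/dt = 0 with C > 0: 0.00189N* = 0.769, so N* = 407.
Substitute into dN/dt = 0: 0.969(1 - 407/574) = 0.0378C*.
The bracket is 0.291, giving C* = 0.282/0.0378 = 7.46.

N* ≈ 407, C* ≈ 7.46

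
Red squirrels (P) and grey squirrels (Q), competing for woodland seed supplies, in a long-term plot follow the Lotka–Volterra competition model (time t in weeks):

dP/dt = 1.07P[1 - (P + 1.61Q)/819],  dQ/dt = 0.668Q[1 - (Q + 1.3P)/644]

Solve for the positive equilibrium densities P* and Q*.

P* ≈ 199, Q* ≈ 385

Setting both brackets to zero gives the nullclines P + 1.61Q = 819 and 1.3P + Q = 644.
Substituting Q = 644 - 1.3P into the first: P(1 - 1.61·1.3) = 819 - 1.61·644.
So P* = -218/-1.09 = 199, and then Q* = 644 - 1.3·199 = 385.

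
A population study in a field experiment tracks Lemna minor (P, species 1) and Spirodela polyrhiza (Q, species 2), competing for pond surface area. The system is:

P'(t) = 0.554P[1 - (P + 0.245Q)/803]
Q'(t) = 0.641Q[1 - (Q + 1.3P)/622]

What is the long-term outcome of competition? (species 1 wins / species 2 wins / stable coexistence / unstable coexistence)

species 1 excludes species 2

Compare the nullcline intercepts: K1/α12 = 803/0.245 = 3280 > K2 = 622; K2/α21 = 622/1.3 = 478 < K1 = 803.
Since the inequalities point opposite ways, species 1 can invade but species 2 cannot.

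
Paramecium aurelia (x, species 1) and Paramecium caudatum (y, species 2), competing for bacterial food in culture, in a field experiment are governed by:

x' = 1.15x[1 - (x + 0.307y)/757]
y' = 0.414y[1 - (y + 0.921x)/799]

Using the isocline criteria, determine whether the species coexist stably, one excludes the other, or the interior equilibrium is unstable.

stable coexistence

Compare the nullcline intercepts: K1/α12 = 757/0.307 = 2470 > K2 = 799; K2/α21 = 799/0.921 = 868 > K1 = 757.
Since both inequalities hold, each species can invade when rare, so the interior equilibrium is stable.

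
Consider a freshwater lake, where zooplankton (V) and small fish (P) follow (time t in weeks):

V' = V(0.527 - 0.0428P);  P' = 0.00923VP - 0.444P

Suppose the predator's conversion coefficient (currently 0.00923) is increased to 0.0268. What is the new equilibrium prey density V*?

At the interior fixed point, setting dP/dt = 0 with P > 0 fixes V* = (predator death rate)/(VP coefficient) — independent of the other coefficients.
With the change, V* = 0.444/0.0268 = 16.6; it falls from 48.1.

V* ≈ 16.6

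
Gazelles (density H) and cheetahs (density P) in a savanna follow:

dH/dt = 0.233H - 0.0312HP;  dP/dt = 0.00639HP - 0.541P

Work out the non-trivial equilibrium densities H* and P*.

Set dP/dt = 0 with P > 0: 0.00639H - 0.541 = 0, so H* = 0.541/0.00639 = 84.7.
Set dH/dt = 0 with H > 0: 0.233 - 0.0312P = 0, so P* = 0.233/0.0312 = 7.47.

H* ≈ 84.7, P* ≈ 7.47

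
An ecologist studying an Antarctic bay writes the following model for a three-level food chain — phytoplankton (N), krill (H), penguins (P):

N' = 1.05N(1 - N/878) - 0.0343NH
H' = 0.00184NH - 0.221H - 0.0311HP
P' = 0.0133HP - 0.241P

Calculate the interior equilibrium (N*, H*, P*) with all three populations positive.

N* ≈ 358, H* ≈ 18.1, P* ≈ 14.1

From dP/dt = 0: 0.0133H* = 0.241, so H* = 18.1.
From dN/dt = 0: 1.05(1 - N*/878) = 0.0343·18.1, giving N* = 878·(1 - 0.592) = 358.
From dH/dt = 0: 0.00184·358 - 0.221 = 0.0311P*, so P* = 0.438/0.0311 = 14.1.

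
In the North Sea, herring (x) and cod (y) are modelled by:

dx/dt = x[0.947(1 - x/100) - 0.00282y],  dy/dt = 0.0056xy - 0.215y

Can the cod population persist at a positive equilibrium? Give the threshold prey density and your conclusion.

The predator equation gives dy/dt > 0 only when x > 0.215/0.0056 = 38.4.
Without the predator, x → K = 100. Since 100 > 38.4, the predator can invade and persist.

Threshold x = 38.4; K > 38.4, so yes, the predator persists.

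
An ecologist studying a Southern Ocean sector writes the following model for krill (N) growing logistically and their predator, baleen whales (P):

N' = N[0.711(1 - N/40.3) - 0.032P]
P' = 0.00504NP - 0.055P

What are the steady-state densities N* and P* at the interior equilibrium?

From dP/dt = 0 with P > 0: 0.00504N* = 0.055, so N* = 10.9.
Substitute into dN/dt = 0: 0.711(1 - 10.9/40.3) = 0.032P*.
The bracket is 0.729, giving P* = 0.518/0.032 = 16.2.

N* ≈ 10.9, P* ≈ 16.2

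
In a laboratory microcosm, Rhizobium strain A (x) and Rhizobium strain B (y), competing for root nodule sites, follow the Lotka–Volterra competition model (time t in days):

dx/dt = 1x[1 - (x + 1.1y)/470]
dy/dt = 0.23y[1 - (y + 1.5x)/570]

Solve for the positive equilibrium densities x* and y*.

Setting both brackets to zero gives the nullclines x + 1.1y = 470 and 1.5x + y = 570.
Substituting y = 570 - 1.5x into the first: x(1 - 1.1·1.5) = 470 - 1.1·570.
So x* = -157/-0.65 = 242, and then y* = 570 - 1.5·242 = 208.

x* ≈ 242, y* ≈ 208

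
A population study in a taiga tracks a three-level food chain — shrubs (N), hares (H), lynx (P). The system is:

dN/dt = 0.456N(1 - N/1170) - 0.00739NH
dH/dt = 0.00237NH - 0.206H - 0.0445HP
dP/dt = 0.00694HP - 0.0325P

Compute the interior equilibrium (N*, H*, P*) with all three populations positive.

N* ≈ 1080, H* ≈ 4.68, P* ≈ 53

From dP/dt = 0: 0.00694H* = 0.0325, so H* = 4.68.
From dN/dt = 0: 0.456(1 - N*/1170) = 0.00739·4.68, giving N* = 1170·(1 - 0.0759) = 1080.
From dH/dt = 0: 0.00237·1080 - 0.206 = 0.0445P*, so P* = 2.36/0.0445 = 53.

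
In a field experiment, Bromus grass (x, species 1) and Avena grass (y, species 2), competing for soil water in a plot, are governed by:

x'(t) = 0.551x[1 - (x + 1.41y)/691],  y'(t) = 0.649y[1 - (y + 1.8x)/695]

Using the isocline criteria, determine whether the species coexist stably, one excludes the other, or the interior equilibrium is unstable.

Compare the nullcline intercepts: K1/α12 = 691/1.41 = 490 < K2 = 695; K2/α21 = 695/1.8 = 386 < K1 = 691.
Since both are reversed, neither can invade when rare; the interior point is a saddle.

unstable coexistence (outcome depends on initial conditions)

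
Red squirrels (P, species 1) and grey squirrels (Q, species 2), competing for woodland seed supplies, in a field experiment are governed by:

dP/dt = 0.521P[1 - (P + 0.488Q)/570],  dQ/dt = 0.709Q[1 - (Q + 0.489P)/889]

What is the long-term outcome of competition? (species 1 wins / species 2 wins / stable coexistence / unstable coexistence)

stable coexistence

Compare the nullcline intercepts: K1/α12 = 570/0.488 = 1170 > K2 = 889; K2/α21 = 889/0.489 = 1820 > K1 = 570.
Since both inequalities hold, each species can invade when rare, so the interior equilibrium is stable.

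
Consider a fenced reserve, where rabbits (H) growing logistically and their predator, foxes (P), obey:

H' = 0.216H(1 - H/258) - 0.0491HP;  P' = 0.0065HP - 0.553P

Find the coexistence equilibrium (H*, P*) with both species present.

H* ≈ 85.1, P* ≈ 2.95

From dP/dt = 0 with P > 0: 0.0065H* = 0.553, so H* = 85.1.
Substitute into dH/dt = 0: 0.216(1 - 85.1/258) = 0.0491P*.
The bracket is 0.67, giving P* = 0.145/0.0491 = 2.95.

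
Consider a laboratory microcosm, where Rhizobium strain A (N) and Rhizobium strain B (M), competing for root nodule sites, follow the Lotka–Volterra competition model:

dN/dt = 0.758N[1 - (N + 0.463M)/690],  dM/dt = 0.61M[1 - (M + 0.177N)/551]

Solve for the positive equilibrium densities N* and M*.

Setting both brackets to zero gives the nullclines N + 0.463M = 690 and 0.177N + M = 551.
Substituting M = 551 - 0.177N into the first: N(1 - 0.463·0.177) = 690 - 0.463·551.
So N* = 435/0.918 = 474, and then M* = 551 - 0.177·474 = 467.

N* ≈ 474, M* ≈ 467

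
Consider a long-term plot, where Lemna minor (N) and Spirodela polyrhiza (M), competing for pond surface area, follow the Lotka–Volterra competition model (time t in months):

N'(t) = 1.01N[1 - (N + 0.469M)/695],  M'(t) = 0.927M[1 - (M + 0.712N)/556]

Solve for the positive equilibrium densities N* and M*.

Setting both brackets to zero gives the nullclines N + 0.469M = 695 and 0.712N + M = 556.
Substituting M = 556 - 0.712N into the first: N(1 - 0.469·0.712) = 695 - 0.469·556.
So N* = 434/0.666 = 652, and then M* = 556 - 0.712·652 = 91.8.

N* ≈ 652, M* ≈ 91.8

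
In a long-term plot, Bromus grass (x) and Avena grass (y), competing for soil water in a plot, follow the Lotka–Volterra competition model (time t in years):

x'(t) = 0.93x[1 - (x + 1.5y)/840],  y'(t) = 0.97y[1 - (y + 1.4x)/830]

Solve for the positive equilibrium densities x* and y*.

x* ≈ 368, y* ≈ 315

Setting both brackets to zero gives the nullclines x + 1.5y = 840 and 1.4x + y = 830.
Substituting y = 830 - 1.4x into the first: x(1 - 1.5·1.4) = 840 - 1.5·830.
So x* = -405/-1.1 = 368, and then y* = 830 - 1.4·368 = 315.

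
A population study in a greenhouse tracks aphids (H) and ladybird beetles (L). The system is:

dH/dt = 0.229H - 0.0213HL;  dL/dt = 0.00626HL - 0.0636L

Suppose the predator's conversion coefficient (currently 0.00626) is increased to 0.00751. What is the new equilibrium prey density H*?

At the interior fixed point, setting dL/dt = 0 with L > 0 fixes H* = (predator death rate)/(HL coefficient) — independent of the other coefficients.
With the change, H* = 0.0636/0.00751 = 8.47; it falls from 10.2.

H* ≈ 8.47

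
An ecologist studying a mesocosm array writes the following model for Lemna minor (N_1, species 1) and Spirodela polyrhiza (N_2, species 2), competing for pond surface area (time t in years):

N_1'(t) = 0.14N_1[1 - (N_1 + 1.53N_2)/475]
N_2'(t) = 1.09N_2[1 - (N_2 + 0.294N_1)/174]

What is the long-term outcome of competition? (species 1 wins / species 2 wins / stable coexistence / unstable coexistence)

stable coexistence

Compare the nullcline intercepts: K1/α12 = 475/1.53 = 310 > K2 = 174; K2/α21 = 174/0.294 = 592 > K1 = 475.
Since both inequalities hold, each species can invade when rare, so the interior equilibrium is stable.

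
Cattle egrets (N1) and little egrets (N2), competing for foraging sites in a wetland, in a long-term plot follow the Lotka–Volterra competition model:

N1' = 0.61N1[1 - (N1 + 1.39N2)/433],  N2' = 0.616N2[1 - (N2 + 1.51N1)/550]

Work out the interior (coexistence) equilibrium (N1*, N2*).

N1* ≈ 302, N2* ≈ 94.5

Setting both brackets to zero gives the nullclines N1 + 1.39N2 = 433 and 1.51N1 + N2 = 550.
Substituting N2 = 550 - 1.51N1 into the first: N1(1 - 1.39·1.51) = 433 - 1.39·550.
So N1* = -332/-1.1 = 302, and then N2* = 550 - 1.51·302 = 94.5.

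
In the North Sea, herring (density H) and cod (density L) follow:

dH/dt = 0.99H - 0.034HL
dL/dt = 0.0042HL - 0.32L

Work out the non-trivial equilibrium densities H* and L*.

H* ≈ 76.2, L* ≈ 29.1

Set dL/dt = 0 with L > 0: 0.0042H - 0.32 = 0, so H* = 0.32/0.0042 = 76.2.
Set dH/dt = 0 with H > 0: 0.99 - 0.034L = 0, so L* = 0.99/0.034 = 29.1.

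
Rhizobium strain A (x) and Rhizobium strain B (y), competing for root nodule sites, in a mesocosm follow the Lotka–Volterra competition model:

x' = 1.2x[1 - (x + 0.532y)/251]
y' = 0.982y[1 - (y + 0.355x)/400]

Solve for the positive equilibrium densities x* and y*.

x* ≈ 47.1, y* ≈ 383

Setting both brackets to zero gives the nullclines x + 0.532y = 251 and 0.355x + y = 400.
Substituting y = 400 - 0.355x into the first: x(1 - 0.532·0.355) = 251 - 0.532·400.
So x* = 38.2/0.811 = 47.1, and then y* = 400 - 0.355·47.1 = 383.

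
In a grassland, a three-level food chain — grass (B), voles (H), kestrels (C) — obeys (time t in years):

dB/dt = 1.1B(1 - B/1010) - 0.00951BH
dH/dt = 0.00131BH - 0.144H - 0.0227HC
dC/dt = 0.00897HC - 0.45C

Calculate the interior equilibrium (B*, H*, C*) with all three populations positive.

From dC/dt = 0: 0.00897H* = 0.45, so H* = 50.2.
From dB/dt = 0: 1.1(1 - B*/1010) = 0.00951·50.2, giving B* = 1010·(1 - 0.434) = 572.
From dH/dt = 0: 0.00131·572 - 0.144 = 0.0227C*, so C* = 0.605/0.0227 = 26.7.

B* ≈ 572, H* ≈ 50.2, C* ≈ 26.7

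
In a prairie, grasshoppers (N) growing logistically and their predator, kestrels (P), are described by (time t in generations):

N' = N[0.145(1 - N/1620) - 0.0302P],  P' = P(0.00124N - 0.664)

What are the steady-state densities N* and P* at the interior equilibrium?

N* ≈ 535, P* ≈ 3.21

From dP/dt = 0 with P > 0: 0.00124N* = 0.664, so N* = 535.
Substitute into dN/dt = 0: 0.145(1 - 535/1620) = 0.0302P*.
The bracket is 0.669, giving P* = 0.0971/0.0302 = 3.21.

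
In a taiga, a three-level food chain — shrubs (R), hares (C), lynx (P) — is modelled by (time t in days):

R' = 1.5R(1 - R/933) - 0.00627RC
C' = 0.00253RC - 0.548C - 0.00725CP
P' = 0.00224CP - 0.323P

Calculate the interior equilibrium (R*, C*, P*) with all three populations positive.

From dP/dt = 0: 0.00224C* = 0.323, so C* = 144.
From dR/dt = 0: 1.5(1 - R*/933) = 0.00627·144, giving R* = 933·(1 - 0.603) = 371.
From dC/dt = 0: 0.00253·371 - 0.548 = 0.00725P*, so P* = 0.39/0.00725 = 53.8.

R* ≈ 371, C* ≈ 144, P* ≈ 53.8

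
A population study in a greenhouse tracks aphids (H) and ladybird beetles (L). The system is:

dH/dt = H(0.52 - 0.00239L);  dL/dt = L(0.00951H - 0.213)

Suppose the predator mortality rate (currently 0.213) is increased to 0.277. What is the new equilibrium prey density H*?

H* ≈ 29.1

At the interior fixed point, setting dL/dt = 0 with L > 0 fixes H* = (predator death rate)/(HL coefficient) — independent of the other coefficients.
With the change, H* = 0.277/0.00951 = 29.1; it rises from 22.4.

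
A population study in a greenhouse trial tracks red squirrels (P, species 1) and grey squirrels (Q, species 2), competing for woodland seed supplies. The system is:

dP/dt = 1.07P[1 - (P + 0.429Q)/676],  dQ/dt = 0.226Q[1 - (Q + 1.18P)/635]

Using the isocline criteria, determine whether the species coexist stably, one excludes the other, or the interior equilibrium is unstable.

species 1 excludes species 2

Compare the nullcline intercepts: K1/α12 = 676/0.429 = 1580 > K2 = 635; K2/α21 = 635/1.18 = 538 < K1 = 676.
Since the inequalities point opposite ways, species 1 can invade but species 2 cannot.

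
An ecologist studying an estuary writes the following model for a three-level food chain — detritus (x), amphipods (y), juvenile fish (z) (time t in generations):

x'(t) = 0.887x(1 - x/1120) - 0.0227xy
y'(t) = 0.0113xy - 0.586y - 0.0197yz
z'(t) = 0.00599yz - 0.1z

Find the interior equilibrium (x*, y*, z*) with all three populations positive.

x* ≈ 641, y* ≈ 16.7, z* ≈ 338

From dz/dt = 0: 0.00599y* = 0.1, so y* = 16.7.
From dx/dt = 0: 0.887(1 - x*/1120) = 0.0227·16.7, giving x* = 1120·(1 - 0.427) = 641.
From dy/dt = 0: 0.0113·641 - 0.586 = 0.0197z*, so z* = 6.66/0.0197 = 338.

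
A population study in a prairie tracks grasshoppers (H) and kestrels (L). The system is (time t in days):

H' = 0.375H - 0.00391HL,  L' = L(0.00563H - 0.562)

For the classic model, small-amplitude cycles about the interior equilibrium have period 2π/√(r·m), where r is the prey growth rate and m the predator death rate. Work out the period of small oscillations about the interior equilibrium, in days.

T ≈ 13.7 days

Here r = 0.375 and m = 0.562, so r·m = 0.211.
ω = √0.211 = 0.459 per day, hence T = 2π/ω ≈ 13.7 days.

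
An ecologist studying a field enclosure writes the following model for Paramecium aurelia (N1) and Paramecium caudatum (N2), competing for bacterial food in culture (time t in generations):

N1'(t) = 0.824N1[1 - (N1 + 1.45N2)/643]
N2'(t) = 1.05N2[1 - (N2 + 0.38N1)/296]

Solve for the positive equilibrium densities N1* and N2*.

N1* ≈ 476, N2* ≈ 115

Setting both brackets to zero gives the nullclines N1 + 1.45N2 = 643 and 0.38N1 + N2 = 296.
Substituting N2 = 296 - 0.38N1 into the first: N1(1 - 1.45·0.38) = 643 - 1.45·296.
So N1* = 214/0.449 = 476, and then N2* = 296 - 0.38·476 = 115.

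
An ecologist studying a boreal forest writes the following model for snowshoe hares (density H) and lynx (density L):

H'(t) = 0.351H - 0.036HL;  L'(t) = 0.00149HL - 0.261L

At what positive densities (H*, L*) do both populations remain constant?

H* ≈ 175, L* ≈ 9.75

Set dL/dt = 0 with L > 0: 0.00149H - 0.261 = 0, so H* = 0.261/0.00149 = 175.
Set dH/dt = 0 with H > 0: 0.351 - 0.036L = 0, so L* = 0.351/0.036 = 9.75.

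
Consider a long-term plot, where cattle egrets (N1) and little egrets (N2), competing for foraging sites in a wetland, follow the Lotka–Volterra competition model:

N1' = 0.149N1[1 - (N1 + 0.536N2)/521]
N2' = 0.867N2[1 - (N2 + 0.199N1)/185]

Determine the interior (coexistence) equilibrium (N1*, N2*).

Setting both brackets to zero gives the nullclines N1 + 0.536N2 = 521 and 0.199N1 + N2 = 185.
Substituting N2 = 185 - 0.199N1 into the first: N1(1 - 0.536·0.199) = 521 - 0.536·185.
So N1* = 422/0.893 = 472, and then N2* = 185 - 0.199·472 = 91.

N1* ≈ 472, N2* ≈ 91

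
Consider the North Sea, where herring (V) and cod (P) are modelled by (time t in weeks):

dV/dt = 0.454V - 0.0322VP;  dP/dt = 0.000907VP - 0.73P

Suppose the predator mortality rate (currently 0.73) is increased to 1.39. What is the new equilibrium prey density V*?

V* ≈ 1530

At the interior fixed point, setting dP/dt = 0 with P > 0 fixes V* = (predator death rate)/(VP coefficient) — independent of the other coefficients.
With the change, V* = 1.39/0.000907 = 1530; it rises from 805.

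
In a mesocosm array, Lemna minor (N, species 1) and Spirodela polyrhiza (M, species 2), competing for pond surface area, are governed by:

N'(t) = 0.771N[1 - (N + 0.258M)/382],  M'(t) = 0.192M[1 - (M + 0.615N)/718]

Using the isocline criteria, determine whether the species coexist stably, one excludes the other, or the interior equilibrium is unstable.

Compare the nullcline intercepts: K1/α12 = 382/0.258 = 1480 > K2 = 718; K2/α21 = 718/0.615 = 1170 > K1 = 382.
Since both inequalities hold, each species can invade when rare, so the interior equilibrium is stable.

stable coexistence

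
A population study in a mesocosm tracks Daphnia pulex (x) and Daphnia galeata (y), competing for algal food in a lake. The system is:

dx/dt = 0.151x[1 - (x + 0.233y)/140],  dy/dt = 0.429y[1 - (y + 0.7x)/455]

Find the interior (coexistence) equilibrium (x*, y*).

Setting both brackets to zero gives the nullclines x + 0.233y = 140 and 0.7x + y = 455.
Substituting y = 455 - 0.7x into the first: x(1 - 0.233·0.7) = 140 - 0.233·455.
So x* = 34/0.837 = 40.6, and then y* = 455 - 0.7·40.6 = 427.

x* ≈ 40.6, y* ≈ 427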